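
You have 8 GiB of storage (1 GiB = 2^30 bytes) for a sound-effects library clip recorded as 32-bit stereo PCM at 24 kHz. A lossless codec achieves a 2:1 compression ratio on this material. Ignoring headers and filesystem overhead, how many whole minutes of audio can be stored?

Uncompressed byte rate = 24,000 × 4 × 2 = 192,000 bytes/s.
After 2:1 compression, effective rate ≈ 96000 bytes/s.
Capacity = 8 × 1,073,741,824 = 8,589,934,592 bytes.
8,589,934,592 / effective rate ≈ 89478.49 s → 1,491 minutes.

1,491 minutes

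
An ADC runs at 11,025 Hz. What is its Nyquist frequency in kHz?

5.5125 kHz

Nyquist frequency = sample rate / 2 = 11,025 / 2 = 5.5125 kHz.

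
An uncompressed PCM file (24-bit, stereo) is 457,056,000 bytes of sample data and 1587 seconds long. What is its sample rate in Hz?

Bytes = sample_rate × seconds × bytes_per_sample × channels.
sample_rate = 457,056,000 / (1,587 × 3 × 2) = 457,056,000 / 9,522 = 48,000 Hz.

48,000 Hz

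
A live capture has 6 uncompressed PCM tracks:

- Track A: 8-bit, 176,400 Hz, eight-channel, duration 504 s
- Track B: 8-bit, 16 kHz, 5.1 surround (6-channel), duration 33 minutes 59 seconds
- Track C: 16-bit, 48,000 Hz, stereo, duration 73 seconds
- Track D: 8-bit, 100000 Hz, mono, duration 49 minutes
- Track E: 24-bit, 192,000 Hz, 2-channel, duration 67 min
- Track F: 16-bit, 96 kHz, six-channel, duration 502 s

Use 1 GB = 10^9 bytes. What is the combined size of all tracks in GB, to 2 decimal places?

6.42 GB

Track A: 176,400 × 504 × 1 × 8 = 711,244,800 bytes.
Track B: 33 minutes 59 seconds = 2,039 s; 16,000 × 2,039 × 1 × 6 = 195,744,000 bytes.
Track C: 48,000 × 73 × 2 × 2 = 14,016,000 bytes.
Track D: 49 minutes = 2,940 s; 100,000 × 2,940 × 1 × 1 = 294,000,000 bytes.
Track E: 67 min = 4,020 s; 192,000 × 4,020 × 3 × 2 = 4,631,040,000 bytes.
Track F: 96,000 × 502 × 2 × 6 = 578,304,000 bytes.
Total = 6,424,348,800 bytes = 6.42 GB.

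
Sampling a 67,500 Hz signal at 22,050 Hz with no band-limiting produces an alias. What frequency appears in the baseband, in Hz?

1,350 Hz

Nyquist = 22,050/2 = 11,025 Hz; 67,500 Hz exceeds it.
Alias = |67,500 − 3×22,050| = |67,500 − 66,150| = 1,350 Hz.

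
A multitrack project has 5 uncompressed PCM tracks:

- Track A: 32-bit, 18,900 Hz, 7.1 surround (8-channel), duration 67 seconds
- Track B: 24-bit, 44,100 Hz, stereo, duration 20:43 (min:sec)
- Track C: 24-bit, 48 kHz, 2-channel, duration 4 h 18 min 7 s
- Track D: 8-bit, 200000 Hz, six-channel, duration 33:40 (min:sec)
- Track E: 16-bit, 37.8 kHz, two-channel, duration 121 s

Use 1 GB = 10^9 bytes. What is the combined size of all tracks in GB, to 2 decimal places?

7.27 GB

Track A: 18,900 × 67 × 4 × 8 = 40,521,600 bytes.
Track B: 20:43 (min:sec) = 1,243 s; 44,100 × 1,243 × 3 × 2 = 328,897,800 bytes.
Track C: 4 h 18 min 7 s = 15,487 s; 48,000 × 15,487 × 3 × 2 = 4,460,256,000 bytes.
Track D: 33:40 (min:sec) = 2,020 s; 200,000 × 2,020 × 1 × 6 = 2,424,000,000 bytes.
Track E: 37,800 × 121 × 2 × 2 = 18,295,200 bytes.
Total = 7,271,970,600 bytes = 7.27 GB.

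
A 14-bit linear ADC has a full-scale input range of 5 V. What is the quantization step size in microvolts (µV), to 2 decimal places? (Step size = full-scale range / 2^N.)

5 V / 2^14 = 5 / 16,384 V = 305.18 µV.

305.18 µV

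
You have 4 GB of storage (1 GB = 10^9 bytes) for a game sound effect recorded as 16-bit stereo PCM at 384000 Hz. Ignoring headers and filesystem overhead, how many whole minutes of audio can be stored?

Uncompressed byte rate = 384,000 × 2 × 2 = 1,536,000 bytes/s.
Capacity = 4 × 1,000,000,000 = 4,000,000,000 bytes.
4,000,000,000 / 1,536,000 ≈ 2604.17 s → 43 minutes.

43 minutes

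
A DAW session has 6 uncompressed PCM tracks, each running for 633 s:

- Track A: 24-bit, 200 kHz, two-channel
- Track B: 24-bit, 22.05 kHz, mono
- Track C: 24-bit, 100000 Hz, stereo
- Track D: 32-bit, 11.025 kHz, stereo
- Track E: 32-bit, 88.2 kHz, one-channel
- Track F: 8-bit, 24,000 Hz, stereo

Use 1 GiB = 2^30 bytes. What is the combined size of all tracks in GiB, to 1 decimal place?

1.4 GiB

Track A: 200,000 × 633 × 3 × 2 = 759,600,000 bytes.
Track B: 22,050 × 633 × 3 × 1 = 41,872,950 bytes.
Track C: 100,000 × 633 × 3 × 2 = 379,800,000 bytes.
Track D: 11,025 × 633 × 4 × 2 = 55,830,600 bytes.
Track E: 88,200 × 633 × 4 × 1 = 223,322,400 bytes.
Track F: 24,000 × 633 × 1 × 2 = 30,384,000 bytes.
Total = 1,490,809,950 bytes = 1.4 GiB.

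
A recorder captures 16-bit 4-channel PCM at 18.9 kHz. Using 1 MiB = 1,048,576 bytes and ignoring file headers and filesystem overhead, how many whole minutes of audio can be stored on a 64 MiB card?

7 minutes

Uncompressed byte rate = 18,900 × 2 × 4 = 151,200 bytes/s.
Capacity = 64 × 1,048,576 = 67,108,864 bytes.
67,108,864 / 151,200 ≈ 443.84 s → 7 minutes.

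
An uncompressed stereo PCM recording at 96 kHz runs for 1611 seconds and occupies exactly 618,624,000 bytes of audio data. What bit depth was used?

16 bits

Bytes per sample = 618,624,000 / (96,000 × 1,611 × 2) = 618,624,000 / 309,312,000 = 2.
Bit depth = 2 × 8 = 16 bits.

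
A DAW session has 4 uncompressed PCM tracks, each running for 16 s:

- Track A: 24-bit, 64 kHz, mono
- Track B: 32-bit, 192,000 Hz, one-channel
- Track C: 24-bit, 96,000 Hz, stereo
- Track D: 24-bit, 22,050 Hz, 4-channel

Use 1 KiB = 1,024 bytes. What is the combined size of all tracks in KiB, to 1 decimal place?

28134.4 KiB

Track A: 64,000 × 16 × 3 × 1 = 3,072,000 bytes.
Track B: 192,000 × 16 × 4 × 1 = 12,288,000 bytes.
Track C: 96,000 × 16 × 3 × 2 = 9,216,000 bytes.
Track D: 22,050 × 16 × 3 × 4 = 4,233,600 bytes.
Total = 28,809,600 bytes = 28134.4 KiB.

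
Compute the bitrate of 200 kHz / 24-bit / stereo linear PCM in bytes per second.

Bit rate = 200,000 × 24 × 2 = 9,600,000 bits/s.
9,600,000 / 8 = 1,200,000 bytes/s.

1,200,000 bytes/s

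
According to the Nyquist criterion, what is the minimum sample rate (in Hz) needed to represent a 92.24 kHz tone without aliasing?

184,480 Hz

Minimum sample rate = 2 × 92,240 Hz = 184,480 Hz.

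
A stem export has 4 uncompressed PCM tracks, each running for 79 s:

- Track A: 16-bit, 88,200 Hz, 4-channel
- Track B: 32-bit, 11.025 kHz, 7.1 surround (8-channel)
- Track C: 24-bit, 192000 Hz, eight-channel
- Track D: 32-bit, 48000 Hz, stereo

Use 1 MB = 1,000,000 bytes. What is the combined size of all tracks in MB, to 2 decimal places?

Track A: 88,200 × 79 × 2 × 4 = 55,742,400 bytes.
Track B: 11,025 × 79 × 4 × 8 = 27,871,200 bytes.
Track C: 192,000 × 79 × 3 × 8 = 364,032,000 bytes.
Track D: 48,000 × 79 × 4 × 2 = 30,336,000 bytes.
Total = 477,981,600 bytes = 477.98 MB.

477.98 MB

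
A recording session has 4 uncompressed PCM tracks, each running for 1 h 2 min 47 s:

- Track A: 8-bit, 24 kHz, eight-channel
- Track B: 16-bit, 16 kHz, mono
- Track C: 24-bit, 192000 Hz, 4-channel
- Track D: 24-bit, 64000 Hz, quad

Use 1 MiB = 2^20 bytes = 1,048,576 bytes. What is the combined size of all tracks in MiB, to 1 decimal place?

11840.9 MiB

1 h 2 min 47 s = 3,767 s.
Track A: 24,000 × 3,767 × 1 × 8 = 723,264,000 bytes.
Track B: 16,000 × 3,767 × 2 × 1 = 120,544,000 bytes.
Track C: 192,000 × 3,767 × 3 × 4 = 8,679,168,000 bytes.
Track D: 64,000 × 3,767 × 3 × 4 = 2,893,056,000 bytes.
Total = 12,416,032,000 bytes = 11840.9 MiB.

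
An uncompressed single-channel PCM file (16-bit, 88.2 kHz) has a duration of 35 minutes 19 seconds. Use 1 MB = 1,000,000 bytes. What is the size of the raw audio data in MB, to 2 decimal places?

Duration = 35 minutes 19 seconds = 2,119 s.
Bytes = 88,200 samples/s × 2,119 s × 2 bytes/sample × 1 ch = 373,791,600 bytes.
373,791,600 / 1,000,000 = 373.79 MB.

373.79 MB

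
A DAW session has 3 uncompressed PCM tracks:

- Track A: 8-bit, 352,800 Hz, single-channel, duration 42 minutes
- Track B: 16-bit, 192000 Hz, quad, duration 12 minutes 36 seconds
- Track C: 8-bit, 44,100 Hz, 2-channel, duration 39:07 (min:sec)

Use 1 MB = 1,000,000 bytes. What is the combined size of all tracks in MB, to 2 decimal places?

2257.28 MB

Track A: 42 minutes = 2,520 s; 352,800 × 2,520 × 1 × 1 = 889,056,000 bytes.
Track B: 12 minutes 36 seconds = 756 s; 192,000 × 756 × 2 × 4 = 1,161,216,000 bytes.
Track C: 39:07 (min:sec) = 2,347 s; 44,100 × 2,347 × 1 × 2 = 207,005,400 bytes.
Total = 2,257,277,400 bytes = 2257.28 MB.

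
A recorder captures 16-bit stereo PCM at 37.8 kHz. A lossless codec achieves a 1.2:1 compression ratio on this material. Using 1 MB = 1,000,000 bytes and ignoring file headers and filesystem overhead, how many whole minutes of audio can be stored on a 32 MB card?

4 minutes

Uncompressed byte rate = 37,800 × 2 × 2 = 151,200 bytes/s.
After 1.2:1 compression, effective rate ≈ 126000 bytes/s.
Capacity = 32 × 1,000,000 = 32,000,000 bytes.
32,000,000 / effective rate ≈ 253.97 s → 4 minutes.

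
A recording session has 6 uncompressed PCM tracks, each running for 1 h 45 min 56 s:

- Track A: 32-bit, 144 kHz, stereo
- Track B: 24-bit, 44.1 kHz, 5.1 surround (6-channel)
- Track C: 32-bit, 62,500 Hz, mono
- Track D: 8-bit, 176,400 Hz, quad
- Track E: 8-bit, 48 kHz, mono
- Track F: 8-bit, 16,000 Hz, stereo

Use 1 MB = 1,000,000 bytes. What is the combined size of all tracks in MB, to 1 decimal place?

1 h 45 min 56 s = 6,356 s.
Track A: 144,000 × 6,356 × 4 × 2 = 7,322,112,000 bytes.
Track B: 44,100 × 6,356 × 3 × 6 = 5,045,392,800 bytes.
Track C: 62,500 × 6,356 × 4 × 1 = 1,589,000,000 bytes.
Track D: 176,400 × 6,356 × 1 × 4 = 4,484,793,600 bytes.
Track E: 48,000 × 6,356 × 1 × 1 = 305,088,000 bytes.
Track F: 16,000 × 6,356 × 1 × 2 = 203,392,000 bytes.
Total = 18,949,778,400 bytes = 18949.8 MB.

18949.8 MB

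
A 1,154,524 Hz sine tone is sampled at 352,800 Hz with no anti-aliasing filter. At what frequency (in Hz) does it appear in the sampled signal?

Nyquist = 352,800/2 = 176,400 Hz; 1,154,524 Hz exceeds it.
Alias = |1,154,524 − 3×352,800| = |1,154,524 − 1,058,400| = 96,124 Hz.

96,124 Hz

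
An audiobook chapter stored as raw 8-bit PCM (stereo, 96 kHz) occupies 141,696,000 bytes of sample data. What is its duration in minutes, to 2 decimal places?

12.30 minutes

Byte rate = 96,000 × 1 × 2 = 192,000 bytes/s.
Duration = 141,696,000 / 192,000 = 738 s.
738 s / 60 = 12.30 minutes.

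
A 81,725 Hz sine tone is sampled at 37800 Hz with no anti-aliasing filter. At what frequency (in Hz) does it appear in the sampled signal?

Nyquist = 37,800/2 = 18,900 Hz; 81,725 Hz exceeds it.
Alias = |81,725 − 2×37,800| = |81,725 − 75,600| = 6,125 Hz.

6,125 Hz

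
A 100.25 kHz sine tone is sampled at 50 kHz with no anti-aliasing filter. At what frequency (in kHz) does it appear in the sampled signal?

Nyquist = 50,000/2 = 25,000 Hz; 100,250 Hz exceeds it.
Alias = |100,250 − 2×50,000| = |100,250 − 100,000| = 250 Hz = 0.25 kHz.

0.25 kHz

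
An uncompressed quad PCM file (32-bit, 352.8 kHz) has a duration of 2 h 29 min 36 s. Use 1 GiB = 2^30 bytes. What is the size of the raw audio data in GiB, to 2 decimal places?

Duration = 2 h 29 min 36 s = 8,976 s.
Bytes = 352,800 samples/s × 8,976 s × 4 bytes/sample × 4 ch = 50,667,724,800 bytes.
50,667,724,800 / 1,073,741,824 = 47.19 GiB.

47.19 GiB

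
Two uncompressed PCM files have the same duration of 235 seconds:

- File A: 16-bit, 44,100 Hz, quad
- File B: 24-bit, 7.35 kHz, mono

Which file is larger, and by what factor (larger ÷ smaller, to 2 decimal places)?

File A, by a factor of 16.00

File A: 44,100 × 2 × 4 = 352,800 bytes/s.
File B: 7,350 × 3 × 1 = 22,050 bytes/s.
File A is larger; ratio = 82,908,000 / 5,181,750 = 16.00.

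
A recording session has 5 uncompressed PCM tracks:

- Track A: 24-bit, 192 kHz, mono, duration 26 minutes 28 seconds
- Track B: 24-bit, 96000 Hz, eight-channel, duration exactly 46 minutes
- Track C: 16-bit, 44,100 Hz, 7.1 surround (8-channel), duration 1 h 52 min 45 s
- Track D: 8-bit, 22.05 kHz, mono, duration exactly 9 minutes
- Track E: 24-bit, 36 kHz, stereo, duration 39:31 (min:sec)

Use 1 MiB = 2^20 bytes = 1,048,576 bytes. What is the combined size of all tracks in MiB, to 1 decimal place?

11988.8 MiB

Track A: 26 minutes 28 seconds = 1,588 s; 192,000 × 1,588 × 3 × 1 = 914,688,000 bytes.
Track B: exactly 46 minutes = 2,760 s; 96,000 × 2,760 × 3 × 8 = 6,359,040,000 bytes.
Track C: 1 h 52 min 45 s = 6,765 s; 44,100 × 6,765 × 2 × 8 = 4,773,384,000 bytes.
Track D: exactly 9 minutes = 540 s; 22,050 × 540 × 1 × 1 = 11,907,000 bytes.
Track E: 39:31 (min:sec) = 2,371 s; 36,000 × 2,371 × 3 × 2 = 512,136,000 bytes.
Total = 12,571,155,000 bytes = 11988.8 MiB.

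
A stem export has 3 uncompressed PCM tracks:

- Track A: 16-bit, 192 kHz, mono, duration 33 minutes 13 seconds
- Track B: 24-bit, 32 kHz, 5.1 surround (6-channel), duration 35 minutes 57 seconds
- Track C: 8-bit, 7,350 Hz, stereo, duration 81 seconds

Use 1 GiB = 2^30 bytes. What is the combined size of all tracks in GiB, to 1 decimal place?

Track A: 33 minutes 13 seconds = 1,993 s; 192,000 × 1,993 × 2 × 1 = 765,312,000 bytes.
Track B: 35 minutes 57 seconds = 2,157 s; 32,000 × 2,157 × 3 × 6 = 1,242,432,000 bytes.
Track C: 7,350 × 81 × 1 × 2 = 1,190,700 bytes.
Total = 2,008,934,700 bytes = 1.9 GiB.

1.9 GiB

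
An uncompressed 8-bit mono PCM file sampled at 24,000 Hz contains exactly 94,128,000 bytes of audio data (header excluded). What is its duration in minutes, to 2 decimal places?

65.37 minutes

Byte rate = 24,000 × 1 × 1 = 24,000 bytes/s.
Duration = 94,128,000 / 24,000 = 3,922 s.
3,922 s / 60 = 65.37 minutes.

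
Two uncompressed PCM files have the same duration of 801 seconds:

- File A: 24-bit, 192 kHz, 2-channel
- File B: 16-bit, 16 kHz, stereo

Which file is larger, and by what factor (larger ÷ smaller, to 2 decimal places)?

File A, by a factor of 18.00

File A: 192,000 × 3 × 2 = 1,152,000 bytes/s.
File B: 16,000 × 2 × 2 = 64,000 bytes/s.
File A is larger; ratio = 922,752,000 / 51,264,000 = 18.00.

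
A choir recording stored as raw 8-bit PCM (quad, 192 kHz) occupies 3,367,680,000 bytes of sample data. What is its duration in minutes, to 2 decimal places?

73.08 minutes

Byte rate = 192,000 × 1 × 4 = 768,000 bytes/s.
Duration = 3,367,680,000 / 768,000 = 4,385 s.
4,385 s / 60 = 73.08 minutes.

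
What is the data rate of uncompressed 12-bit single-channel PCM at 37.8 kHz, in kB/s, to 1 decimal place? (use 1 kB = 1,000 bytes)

56.7 kB/s

Bit rate = 37,800 × 12 × 1 = 453,600 bits/s.
453,600 / 8 = 56,700 B/s = 56.7 kB/s.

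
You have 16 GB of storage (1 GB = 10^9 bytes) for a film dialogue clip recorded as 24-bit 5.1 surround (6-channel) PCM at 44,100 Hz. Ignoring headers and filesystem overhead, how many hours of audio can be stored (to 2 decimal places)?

5.60 hours

Uncompressed byte rate = 44,100 × 3 × 6 = 793,800 bytes/s.
Capacity = 16 × 1,000,000,000 = 16,000,000,000 bytes.
16,000,000,000 / 793,800 ≈ 20156.21 s → 5.60 hours.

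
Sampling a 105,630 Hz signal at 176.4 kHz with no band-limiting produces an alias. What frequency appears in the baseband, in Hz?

70,770 Hz

Nyquist = 176,400/2 = 88,200 Hz; 105,630 Hz exceeds it.
Alias = |105,630 − 1×176,400| = |105,630 − 176,400| = 70,770 Hz.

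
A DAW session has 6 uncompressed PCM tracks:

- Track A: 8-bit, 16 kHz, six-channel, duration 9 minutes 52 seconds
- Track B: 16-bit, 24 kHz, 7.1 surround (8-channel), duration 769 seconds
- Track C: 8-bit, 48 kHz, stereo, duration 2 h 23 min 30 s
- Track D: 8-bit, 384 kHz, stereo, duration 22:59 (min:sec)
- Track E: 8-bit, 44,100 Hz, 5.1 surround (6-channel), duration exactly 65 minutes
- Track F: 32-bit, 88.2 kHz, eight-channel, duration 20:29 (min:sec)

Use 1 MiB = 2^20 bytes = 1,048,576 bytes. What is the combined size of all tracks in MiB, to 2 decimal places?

6426.27 MiB

Track A: 9 minutes 52 seconds = 592 s; 16,000 × 592 × 1 × 6 = 56,832,000 bytes.
Track B: 24,000 × 769 × 2 × 8 = 295,296,000 bytes.
Track C: 2 h 23 min 30 s = 8,610 s; 48,000 × 8,610 × 1 × 2 = 826,560,000 bytes.
Track D: 22:59 (min:sec) = 1,379 s; 384,000 × 1,379 × 1 × 2 = 1,059,072,000 bytes.
Track E: exactly 65 minutes = 3,900 s; 44,100 × 3,900 × 1 × 6 = 1,031,940,000 bytes.
Track F: 20:29 (min:sec) = 1,229 s; 88,200 × 1,229 × 4 × 8 = 3,468,729,600 bytes.
Total = 6,738,429,600 bytes = 6426.27 MiB.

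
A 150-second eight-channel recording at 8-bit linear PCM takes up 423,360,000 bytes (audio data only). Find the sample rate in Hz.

Bytes = sample_rate × seconds × bytes_per_sample × channels.
sample_rate = 423,360,000 / (150 × 1 × 8) = 423,360,000 / 1,200 = 352,800 Hz.

352,800 Hz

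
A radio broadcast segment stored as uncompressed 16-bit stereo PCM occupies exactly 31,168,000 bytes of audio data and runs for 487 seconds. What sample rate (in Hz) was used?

16,000 Hz

Bytes = sample_rate × seconds × bytes_per_sample × channels.
sample_rate = 31,168,000 / (487 × 2 × 2) = 31,168,000 / 1,948 = 16,000 Hz.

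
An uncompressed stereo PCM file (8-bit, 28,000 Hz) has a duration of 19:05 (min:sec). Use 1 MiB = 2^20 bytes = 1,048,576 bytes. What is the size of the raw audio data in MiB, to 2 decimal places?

Duration = 19:05 (min:sec) = 1,145 s.
Bytes = 28,000 samples/s × 1,145 s × 1 bytes/sample × 2 ch = 64,120,000 bytes.
64,120,000 / 1,048,576 = 61.15 MiB.

61.15 MiB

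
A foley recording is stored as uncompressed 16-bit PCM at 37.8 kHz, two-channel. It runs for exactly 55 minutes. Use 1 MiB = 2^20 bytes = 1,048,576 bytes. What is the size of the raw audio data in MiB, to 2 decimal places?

475.85 MiB

Duration = exactly 55 minutes = 3,300 s.
Bytes = 37,800 samples/s × 3,300 s × 2 bytes/sample × 2 ch = 498,960,000 bytes.
498,960,000 / 1,048,576 = 475.85 MiB.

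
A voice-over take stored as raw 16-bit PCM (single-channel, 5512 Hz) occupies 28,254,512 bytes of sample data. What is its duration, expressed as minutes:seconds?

42:43

Byte rate = 5,512 × 2 × 1 = 11,024 bytes/s.
Duration = 28,254,512 / 11,024 = 2,563 s.
2,563 s = 42:43.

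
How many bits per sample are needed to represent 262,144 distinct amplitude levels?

18 bits

log2(262,144) = 18.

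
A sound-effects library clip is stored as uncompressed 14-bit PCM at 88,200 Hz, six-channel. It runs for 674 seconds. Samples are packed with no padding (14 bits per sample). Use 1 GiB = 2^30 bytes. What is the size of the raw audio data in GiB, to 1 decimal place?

Bits = 88,200 × 674 × 14 × 6 = 4,993,531,200 bits = 624,191,400 bytes.
624,191,400 / 1,073,741,824 = 0.6 GiB.

0.6 GiB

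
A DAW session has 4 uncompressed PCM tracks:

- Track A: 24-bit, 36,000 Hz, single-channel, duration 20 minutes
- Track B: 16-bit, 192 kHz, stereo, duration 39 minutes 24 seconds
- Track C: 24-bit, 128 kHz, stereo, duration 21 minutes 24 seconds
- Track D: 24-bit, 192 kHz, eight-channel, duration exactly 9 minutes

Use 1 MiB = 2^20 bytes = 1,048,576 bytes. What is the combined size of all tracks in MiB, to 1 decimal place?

5168.5 MiB

Track A: 20 minutes = 1,200 s; 36,000 × 1,200 × 3 × 1 = 129,600,000 bytes.
Track B: 39 minutes 24 seconds = 2,364 s; 192,000 × 2,364 × 2 × 2 = 1,815,552,000 bytes.
Track C: 21 minutes 24 seconds = 1,284 s; 128,000 × 1,284 × 3 × 2 = 986,112,000 bytes.
Track D: exactly 9 minutes = 540 s; 192,000 × 540 × 3 × 8 = 2,488,320,000 bytes.
Total = 5,419,584,000 bytes = 5168.5 MiB.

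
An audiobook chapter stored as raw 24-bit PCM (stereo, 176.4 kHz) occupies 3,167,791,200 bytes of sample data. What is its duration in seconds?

Byte rate = 176,400 × 3 × 2 = 1,058,400 bytes/s.
Duration = 3,167,791,200 / 1,058,400 = 2,993 s.

2,993 seconds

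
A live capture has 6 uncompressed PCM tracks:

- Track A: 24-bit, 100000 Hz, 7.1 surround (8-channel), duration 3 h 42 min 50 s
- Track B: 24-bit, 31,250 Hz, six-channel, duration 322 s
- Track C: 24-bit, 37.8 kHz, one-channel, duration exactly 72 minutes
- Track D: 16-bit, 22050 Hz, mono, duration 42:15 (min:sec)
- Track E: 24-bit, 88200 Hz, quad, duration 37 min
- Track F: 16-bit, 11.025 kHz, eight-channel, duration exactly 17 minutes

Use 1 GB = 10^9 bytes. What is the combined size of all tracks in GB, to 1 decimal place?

35.4 GB

Track A: 3 h 42 min 50 s = 13,370 s; 100,000 × 13,370 × 3 × 8 = 32,088,000,000 bytes.
Track B: 31,250 × 322 × 3 × 6 = 181,125,000 bytes.
Track C: exactly 72 minutes = 4,320 s; 37,800 × 4,320 × 3 × 1 = 489,888,000 bytes.
Track D: 42:15 (min:sec) = 2,535 s; 22,050 × 2,535 × 2 × 1 = 111,793,500 bytes.
Track E: 37 min = 2,220 s; 88,200 × 2,220 × 3 × 4 = 2,349,648,000 bytes.
Track F: exactly 17 minutes = 1,020 s; 11,025 × 1,020 × 2 × 8 = 179,928,000 bytes.
Total = 35,400,382,500 bytes = 35.4 GB.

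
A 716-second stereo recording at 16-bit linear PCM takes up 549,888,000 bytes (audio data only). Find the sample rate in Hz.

Bytes = sample_rate × seconds × bytes_per_sample × channels.
sample_rate = 549,888,000 / (716 × 2 × 2) = 549,888,000 / 2,864 = 192,000 Hz.

192,000 Hz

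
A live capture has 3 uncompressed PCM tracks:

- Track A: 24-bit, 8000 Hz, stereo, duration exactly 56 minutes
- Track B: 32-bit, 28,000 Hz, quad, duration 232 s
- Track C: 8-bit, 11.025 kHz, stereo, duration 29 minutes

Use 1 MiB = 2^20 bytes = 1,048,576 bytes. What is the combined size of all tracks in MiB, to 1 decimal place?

Track A: exactly 56 minutes = 3,360 s; 8,000 × 3,360 × 3 × 2 = 161,280,000 bytes.
Track B: 28,000 × 232 × 4 × 4 = 103,936,000 bytes.
Track C: 29 minutes = 1,740 s; 11,025 × 1,740 × 1 × 2 = 38,367,000 bytes.
Total = 303,583,000 bytes = 289.5 MiB.

289.5 MiB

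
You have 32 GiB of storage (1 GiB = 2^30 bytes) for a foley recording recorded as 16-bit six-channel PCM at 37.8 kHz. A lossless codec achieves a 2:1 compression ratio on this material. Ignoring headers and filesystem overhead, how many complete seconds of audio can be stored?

Uncompressed byte rate = 37,800 × 2 × 6 = 453,600 bytes/s.
After 2:1 compression, effective rate ≈ 226800 bytes/s.
Capacity = 32 × 1,073,741,824 = 34,359,738,368 bytes.
34,359,738,368 / effective rate ≈ 151497.96 s → 151,497 seconds.

151,497 seconds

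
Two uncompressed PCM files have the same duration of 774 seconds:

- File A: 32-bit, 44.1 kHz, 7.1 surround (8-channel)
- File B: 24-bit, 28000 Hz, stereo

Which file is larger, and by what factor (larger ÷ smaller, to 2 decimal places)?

File A, by a factor of 8.40

File A: 44,100 × 4 × 8 = 1,411,200 bytes/s.
File B: 28,000 × 3 × 2 = 168,000 bytes/s.
File A is larger; ratio = 1,092,268,800 / 130,032,000 = 8.40.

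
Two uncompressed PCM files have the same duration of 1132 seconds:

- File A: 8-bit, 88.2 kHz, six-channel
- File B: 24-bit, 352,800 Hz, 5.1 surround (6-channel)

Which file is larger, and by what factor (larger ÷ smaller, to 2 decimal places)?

File A: 88,200 × 1 × 6 = 529,200 bytes/s.
File B: 352,800 × 3 × 6 = 6,350,400 bytes/s.
File B is larger; ratio = 7,188,652,800 / 599,054,400 = 12.00.

File B, by a factor of 12.00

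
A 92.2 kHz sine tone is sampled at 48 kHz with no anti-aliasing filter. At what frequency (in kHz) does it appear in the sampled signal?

Nyquist = 48,000/2 = 24,000 Hz; 92,200 Hz exceeds it.
Alias = |92,200 − 2×48,000| = |92,200 − 96,000| = 3,800 Hz = 3.8 kHz.

3.8 kHz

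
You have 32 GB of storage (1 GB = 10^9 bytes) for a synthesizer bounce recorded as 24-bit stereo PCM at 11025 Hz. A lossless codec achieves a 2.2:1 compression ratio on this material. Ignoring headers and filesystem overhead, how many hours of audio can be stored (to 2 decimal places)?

295.62 hours

Uncompressed byte rate = 11,025 × 3 × 2 = 66,150 bytes/s.
After 2.2:1 compression, effective rate ≈ 30068.18 bytes/s.
Capacity = 32 × 1,000,000,000 = 32,000,000,000 bytes.
32,000,000,000 / effective rate ≈ 1064247.92 s → 295.62 hours.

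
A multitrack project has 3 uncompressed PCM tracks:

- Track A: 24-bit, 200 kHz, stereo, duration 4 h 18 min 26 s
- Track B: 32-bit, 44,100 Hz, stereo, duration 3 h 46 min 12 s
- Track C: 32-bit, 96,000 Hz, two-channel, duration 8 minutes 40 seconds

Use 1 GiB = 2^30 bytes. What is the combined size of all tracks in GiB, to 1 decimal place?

Track A: 4 h 18 min 26 s = 15,506 s; 200,000 × 15,506 × 3 × 2 = 18,607,200,000 bytes.
Track B: 3 h 46 min 12 s = 13,572 s; 44,100 × 13,572 × 4 × 2 = 4,788,201,600 bytes.
Track C: 8 minutes 40 seconds = 520 s; 96,000 × 520 × 4 × 2 = 399,360,000 bytes.
Total = 23,794,761,600 bytes = 22.2 GiB.

22.2 GiB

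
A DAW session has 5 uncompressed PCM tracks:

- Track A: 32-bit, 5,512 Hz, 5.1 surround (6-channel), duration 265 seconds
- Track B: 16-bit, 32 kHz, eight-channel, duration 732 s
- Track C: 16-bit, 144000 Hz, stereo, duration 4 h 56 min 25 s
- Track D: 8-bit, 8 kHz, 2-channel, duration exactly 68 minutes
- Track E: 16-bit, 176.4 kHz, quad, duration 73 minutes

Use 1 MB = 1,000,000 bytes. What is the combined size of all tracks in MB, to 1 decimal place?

Track A: 5,512 × 265 × 4 × 6 = 35,056,320 bytes.
Track B: 32,000 × 732 × 2 × 8 = 374,784,000 bytes.
Track C: 4 h 56 min 25 s = 17,785 s; 144,000 × 17,785 × 2 × 2 = 10,244,160,000 bytes.
Track D: exactly 68 minutes = 4,080 s; 8,000 × 4,080 × 1 × 2 = 65,280,000 bytes.
Track E: 73 minutes = 4,380 s; 176,400 × 4,380 × 2 × 4 = 6,181,056,000 bytes.
Total = 16,900,336,320 bytes = 16900.3 MB.

16900.3 MB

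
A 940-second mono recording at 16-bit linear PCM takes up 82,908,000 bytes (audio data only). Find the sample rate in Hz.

Bytes = sample_rate × seconds × bytes_per_sample × channels.
sample_rate = 82,908,000 / (940 × 2 × 1) = 82,908,000 / 1,880 = 44,100 Hz.

44,100 Hz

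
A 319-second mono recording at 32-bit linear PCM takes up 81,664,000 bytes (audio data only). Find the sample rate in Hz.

64,000 Hz

Bytes = sample_rate × seconds × bytes_per_sample × channels.
sample_rate = 81,664,000 / (319 × 4 × 1) = 81,664,000 / 1,276 = 64,000 Hz.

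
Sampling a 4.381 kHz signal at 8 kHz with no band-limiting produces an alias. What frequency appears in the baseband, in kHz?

3.619 kHz

Nyquist = 8,000/2 = 4,000 Hz; 4,381 Hz exceeds it.
Alias = |4,381 − 1×8,000| = |4,381 − 8,000| = 3,619 Hz = 3.619 kHz.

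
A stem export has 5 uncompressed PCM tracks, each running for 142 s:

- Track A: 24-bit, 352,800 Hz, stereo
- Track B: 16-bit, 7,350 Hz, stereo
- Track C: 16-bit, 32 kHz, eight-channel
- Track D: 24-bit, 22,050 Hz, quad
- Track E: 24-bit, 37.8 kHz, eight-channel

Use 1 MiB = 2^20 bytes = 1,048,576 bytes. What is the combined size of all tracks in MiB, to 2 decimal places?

518.67 MiB

Track A: 352,800 × 142 × 3 × 2 = 300,585,600 bytes.
Track B: 7,350 × 142 × 2 × 2 = 4,174,800 bytes.
Track C: 32,000 × 142 × 2 × 8 = 72,704,000 bytes.
Track D: 22,050 × 142 × 3 × 4 = 37,573,200 bytes.
Track E: 37,800 × 142 × 3 × 8 = 128,822,400 bytes.
Total = 543,860,000 bytes = 518.67 MiB.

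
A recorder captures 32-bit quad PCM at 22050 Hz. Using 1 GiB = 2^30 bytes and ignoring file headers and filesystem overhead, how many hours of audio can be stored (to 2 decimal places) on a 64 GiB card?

Uncompressed byte rate = 22,050 × 4 × 4 = 352,800 bytes/s.
Capacity = 64 × 1,073,741,824 = 68,719,476,736 bytes.
68,719,476,736 / 352,800 ≈ 194783.1 s → 54.11 hours.

54.11 hours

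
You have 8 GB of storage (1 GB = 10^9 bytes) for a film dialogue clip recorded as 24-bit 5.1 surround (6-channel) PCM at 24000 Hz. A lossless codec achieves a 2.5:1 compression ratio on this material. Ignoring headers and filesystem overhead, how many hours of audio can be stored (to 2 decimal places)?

Uncompressed byte rate = 24,000 × 3 × 6 = 432,000 bytes/s.
After 2.5:1 compression, effective rate ≈ 172800 bytes/s.
Capacity = 8 × 1,000,000,000 = 8,000,000,000 bytes.
8,000,000,000 / effective rate ≈ 46296.3 s → 12.86 hours.

12.86 hours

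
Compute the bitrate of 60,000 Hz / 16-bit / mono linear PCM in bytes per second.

120,000 bytes/s

Bit rate = 60,000 × 16 × 1 = 960,000 bits/s.
960,000 / 8 = 120,000 bytes/s.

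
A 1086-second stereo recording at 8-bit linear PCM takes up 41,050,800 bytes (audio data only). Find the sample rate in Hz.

18,900 Hz

Bytes = sample_rate × seconds × bytes_per_sample × channels.
sample_rate = 41,050,800 / (1,086 × 1 × 2) = 41,050,800 / 2,172 = 18,900 Hz.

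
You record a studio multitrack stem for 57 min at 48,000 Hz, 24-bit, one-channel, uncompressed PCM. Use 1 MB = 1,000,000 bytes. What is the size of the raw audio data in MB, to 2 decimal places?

Duration = 57 min = 3,420 s.
Bytes = 48,000 samples/s × 3,420 s × 3 bytes/sample × 1 ch = 492,480,000 bytes.
492,480,000 / 1,000,000 = 492.48 MB.

492.48 MB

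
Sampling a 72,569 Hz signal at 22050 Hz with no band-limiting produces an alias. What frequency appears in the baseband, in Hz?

6,419 Hz

Nyquist = 22,050/2 = 11,025 Hz; 72,569 Hz exceeds it.
Alias = |72,569 − 3×22,050| = |72,569 − 66,150| = 6,419 Hz.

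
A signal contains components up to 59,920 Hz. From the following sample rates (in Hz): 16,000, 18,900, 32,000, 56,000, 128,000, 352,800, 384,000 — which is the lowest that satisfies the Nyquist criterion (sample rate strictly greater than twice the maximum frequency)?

Need sample rate > 2 × 59,920 = 119,840 Hz.
Lowest listed rate above 119,840 Hz is 128,000 Hz.

128,000 Hz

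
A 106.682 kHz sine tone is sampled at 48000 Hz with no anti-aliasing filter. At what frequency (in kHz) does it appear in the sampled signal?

10.682 kHz

Nyquist = 48,000/2 = 24,000 Hz; 106,682 Hz exceeds it.
Alias = |106,682 − 2×48,000| = |106,682 − 96,000| = 10,682 Hz = 10.682 kHz.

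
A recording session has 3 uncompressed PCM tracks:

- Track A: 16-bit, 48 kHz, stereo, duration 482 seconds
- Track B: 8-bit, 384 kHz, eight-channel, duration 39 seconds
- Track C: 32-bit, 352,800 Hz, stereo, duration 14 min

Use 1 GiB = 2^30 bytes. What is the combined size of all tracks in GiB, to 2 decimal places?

2.41 GiB

Track A: 48,000 × 482 × 2 × 2 = 92,544,000 bytes.
Track B: 384,000 × 39 × 1 × 8 = 119,808,000 bytes.
Track C: 14 min = 840 s; 352,800 × 840 × 4 × 2 = 2,370,816,000 bytes.
Total = 2,583,168,000 bytes = 2.41 GiB.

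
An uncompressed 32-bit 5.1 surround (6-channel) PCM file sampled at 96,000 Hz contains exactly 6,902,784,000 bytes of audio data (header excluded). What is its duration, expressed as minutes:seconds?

49:56

Byte rate = 96,000 × 4 × 6 = 2,304,000 bytes/s.
Duration = 6,902,784,000 / 2,304,000 = 2,996 s.
2,996 s = 49:56.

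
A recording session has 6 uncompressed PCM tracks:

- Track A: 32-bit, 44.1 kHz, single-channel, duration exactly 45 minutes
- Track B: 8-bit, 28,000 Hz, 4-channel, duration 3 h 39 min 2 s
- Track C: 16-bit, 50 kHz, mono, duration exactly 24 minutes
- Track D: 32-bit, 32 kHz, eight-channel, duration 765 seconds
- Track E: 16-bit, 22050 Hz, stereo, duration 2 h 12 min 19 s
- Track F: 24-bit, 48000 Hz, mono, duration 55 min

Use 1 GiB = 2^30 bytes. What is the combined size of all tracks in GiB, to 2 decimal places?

Track A: exactly 45 minutes = 2,700 s; 44,100 × 2,700 × 4 × 1 = 476,280,000 bytes.
Track B: 3 h 39 min 2 s = 13,142 s; 28,000 × 13,142 × 1 × 4 = 1,471,904,000 bytes.
Track C: exactly 24 minutes = 1,440 s; 50,000 × 1,440 × 2 × 1 = 144,000,000 bytes.
Track D: 32,000 × 765 × 4 × 8 = 783,360,000 bytes.
Track E: 2 h 12 min 19 s = 7,939 s; 22,050 × 7,939 × 2 × 2 = 700,219,800 bytes.
Track F: 55 min = 3,300 s; 48,000 × 3,300 × 3 × 1 = 475,200,000 bytes.
Total = 4,050,963,800 bytes = 3.77 GiB.

3.77 GiB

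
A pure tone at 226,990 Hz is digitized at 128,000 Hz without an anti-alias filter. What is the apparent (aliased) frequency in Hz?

29,010 Hz

Nyquist = 128,000/2 = 64,000 Hz; 226,990 Hz exceeds it.
Alias = |226,990 − 2×128,000| = |226,990 − 256,000| = 29,010 Hz.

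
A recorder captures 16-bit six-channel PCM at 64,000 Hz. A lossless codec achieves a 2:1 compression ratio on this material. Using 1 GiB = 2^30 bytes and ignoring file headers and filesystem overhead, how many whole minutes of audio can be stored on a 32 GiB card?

Uncompressed byte rate = 64,000 × 2 × 6 = 768,000 bytes/s.
After 2:1 compression, effective rate ≈ 384000 bytes/s.
Capacity = 32 × 1,073,741,824 = 34,359,738,368 bytes.
34,359,738,368 / effective rate ≈ 89478.49 s → 1,491 minutes.

1,491 minutes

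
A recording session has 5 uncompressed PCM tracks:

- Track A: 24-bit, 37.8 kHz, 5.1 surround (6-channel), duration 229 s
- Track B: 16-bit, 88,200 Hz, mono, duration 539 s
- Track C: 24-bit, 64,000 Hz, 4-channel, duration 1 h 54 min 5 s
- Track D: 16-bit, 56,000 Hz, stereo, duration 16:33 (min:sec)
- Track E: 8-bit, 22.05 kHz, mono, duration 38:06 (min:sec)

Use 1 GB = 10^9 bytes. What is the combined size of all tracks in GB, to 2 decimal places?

Track A: 37,800 × 229 × 3 × 6 = 155,811,600 bytes.
Track B: 88,200 × 539 × 2 × 1 = 95,079,600 bytes.
Track C: 1 h 54 min 5 s = 6,845 s; 64,000 × 6,845 × 3 × 4 = 5,256,960,000 bytes.
Track D: 16:33 (min:sec) = 993 s; 56,000 × 993 × 2 × 2 = 222,432,000 bytes.
Track E: 38:06 (min:sec) = 2,286 s; 22,050 × 2,286 × 1 × 1 = 50,406,300 bytes.
Total = 5,780,689,500 bytes = 5.78 GB.

5.78 GB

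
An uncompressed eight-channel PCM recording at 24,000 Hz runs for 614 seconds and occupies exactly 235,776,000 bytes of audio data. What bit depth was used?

Bytes per sample = 235,776,000 / (24,000 × 614 × 8) = 235,776,000 / 117,888,000 = 2.
Bit depth = 2 × 8 = 16 bits.

16 bits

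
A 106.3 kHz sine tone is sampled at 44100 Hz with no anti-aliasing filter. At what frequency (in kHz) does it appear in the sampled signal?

Nyquist = 44,100/2 = 22,050 Hz; 106,300 Hz exceeds it.
Alias = |106,300 − 2×44,100| = |106,300 − 88,200| = 18,100 Hz = 18.1 kHz.

18.1 kHz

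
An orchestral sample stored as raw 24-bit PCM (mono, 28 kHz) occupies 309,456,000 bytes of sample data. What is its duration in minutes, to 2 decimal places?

Byte rate = 28,000 × 3 × 1 = 84,000 bytes/s.
Duration = 309,456,000 / 84,000 = 3,684 s.
3,684 s / 60 = 61.40 minutes.

61.40 minutes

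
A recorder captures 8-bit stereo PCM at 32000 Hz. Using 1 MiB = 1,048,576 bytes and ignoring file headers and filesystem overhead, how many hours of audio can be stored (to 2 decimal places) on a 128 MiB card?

0.58 hours

Uncompressed byte rate = 32,000 × 1 × 2 = 64,000 bytes/s.
Capacity = 128 × 1,048,576 = 134,217,728 bytes.
134,217,728 / 64,000 ≈ 2097.15 s → 0.58 hours.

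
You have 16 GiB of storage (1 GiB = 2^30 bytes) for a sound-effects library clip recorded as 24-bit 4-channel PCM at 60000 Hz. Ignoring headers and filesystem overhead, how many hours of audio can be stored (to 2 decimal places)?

Uncompressed byte rate = 60,000 × 3 × 4 = 720,000 bytes/s.
Capacity = 16 × 1,073,741,824 = 17,179,869,184 bytes.
17,179,869,184 / 720,000 ≈ 23860.93 s → 6.63 hours.

6.63 hours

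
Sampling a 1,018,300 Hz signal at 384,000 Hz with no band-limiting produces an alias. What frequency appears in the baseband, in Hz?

Nyquist = 384,000/2 = 192,000 Hz; 1,018,300 Hz exceeds it.
Alias = |1,018,300 − 3×384,000| = |1,018,300 − 1,152,000| = 133,700 Hz.

133,700 Hz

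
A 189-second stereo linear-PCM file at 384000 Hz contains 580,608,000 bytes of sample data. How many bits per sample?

32 bits

Bytes per sample = 580,608,000 / (384,000 × 189 × 2) = 580,608,000 / 145,152,000 = 4.
Bit depth = 4 × 8 = 32 bits.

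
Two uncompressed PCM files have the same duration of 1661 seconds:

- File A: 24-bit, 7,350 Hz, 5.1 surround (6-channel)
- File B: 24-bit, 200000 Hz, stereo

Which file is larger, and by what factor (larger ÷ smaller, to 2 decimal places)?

File B, by a factor of 9.07

File A: 7,350 × 3 × 6 = 132,300 bytes/s.
File B: 200,000 × 3 × 2 = 1,200,000 bytes/s.
File B is larger; ratio = 1,993,200,000 / 219,750,300 = 9.07.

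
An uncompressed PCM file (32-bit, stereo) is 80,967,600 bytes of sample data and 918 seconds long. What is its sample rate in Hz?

11,025 Hz

Bytes = sample_rate × seconds × bytes_per_sample × channels.
sample_rate = 80,967,600 / (918 × 4 × 2) = 80,967,600 / 7,344 = 11,025 Hz.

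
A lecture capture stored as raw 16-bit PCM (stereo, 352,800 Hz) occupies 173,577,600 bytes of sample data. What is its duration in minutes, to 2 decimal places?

Byte rate = 352,800 × 2 × 2 = 1,411,200 bytes/s.
Duration = 173,577,600 / 1,411,200 = 123 s.
123 s / 60 = 2.05 minutes.

2.05 minutes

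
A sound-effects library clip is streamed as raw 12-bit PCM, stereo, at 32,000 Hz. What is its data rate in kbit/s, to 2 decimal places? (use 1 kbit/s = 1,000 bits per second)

768.00 kbit/s

Bit rate = 32,000 × 12 × 2 = 768,000 bits/s.
= 768.00 kbit/s.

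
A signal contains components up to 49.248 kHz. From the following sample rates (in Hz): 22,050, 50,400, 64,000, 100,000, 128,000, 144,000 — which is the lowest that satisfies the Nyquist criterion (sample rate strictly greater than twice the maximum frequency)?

100,000 Hz

Need sample rate > 2 × 49,248 = 98,496 Hz.
Lowest listed rate above 98,496 Hz is 100,000 Hz.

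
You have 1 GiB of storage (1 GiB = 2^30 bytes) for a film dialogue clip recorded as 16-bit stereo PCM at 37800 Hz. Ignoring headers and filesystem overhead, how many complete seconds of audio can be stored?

Uncompressed byte rate = 37,800 × 2 × 2 = 151,200 bytes/s.
Capacity = 1 × 1,073,741,824 = 1,073,741,824 bytes.
1,073,741,824 / 151,200 ≈ 7101.47 s → 7,101 seconds.

7,101 seconds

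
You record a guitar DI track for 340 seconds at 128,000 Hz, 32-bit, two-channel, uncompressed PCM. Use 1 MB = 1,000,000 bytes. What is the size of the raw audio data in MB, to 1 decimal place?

348.2 MB

Bytes = 128,000 samples/s × 340 s × 4 bytes/sample × 2 ch = 348,160,000 bytes.
348,160,000 / 1,000,000 = 348.2 MB.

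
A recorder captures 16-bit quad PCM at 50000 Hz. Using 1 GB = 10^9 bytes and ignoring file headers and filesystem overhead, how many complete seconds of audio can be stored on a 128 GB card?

320,000 seconds

Uncompressed byte rate = 50,000 × 2 × 4 = 400,000 bytes/s.
Capacity = 128 × 1,000,000,000 = 128,000,000,000 bytes.
128,000,000,000 / 400,000 ≈ 320000 s → 320,000 seconds.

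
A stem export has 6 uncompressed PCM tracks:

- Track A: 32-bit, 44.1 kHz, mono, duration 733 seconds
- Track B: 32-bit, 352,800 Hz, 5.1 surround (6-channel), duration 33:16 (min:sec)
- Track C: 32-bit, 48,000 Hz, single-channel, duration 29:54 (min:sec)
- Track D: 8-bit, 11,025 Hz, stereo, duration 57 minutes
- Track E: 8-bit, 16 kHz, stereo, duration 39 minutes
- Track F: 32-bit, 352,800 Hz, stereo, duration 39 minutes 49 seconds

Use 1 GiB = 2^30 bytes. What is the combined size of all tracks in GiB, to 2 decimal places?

Track A: 44,100 × 733 × 4 × 1 = 129,301,200 bytes.
Track B: 33:16 (min:sec) = 1,996 s; 352,800 × 1,996 × 4 × 6 = 16,900,531,200 bytes.
Track C: 29:54 (min:sec) = 1,794 s; 48,000 × 1,794 × 4 × 1 = 344,448,000 bytes.
Track D: 57 minutes = 3,420 s; 11,025 × 3,420 × 1 × 2 = 75,411,000 bytes.
Track E: 39 minutes = 2,340 s; 16,000 × 2,340 × 1 × 2 = 74,880,000 bytes.
Track F: 39 minutes 49 seconds = 2,389 s; 352,800 × 2,389 × 4 × 2 = 6,742,713,600 bytes.
Total = 24,267,285,000 bytes = 22.60 GiB.

22.60 GiB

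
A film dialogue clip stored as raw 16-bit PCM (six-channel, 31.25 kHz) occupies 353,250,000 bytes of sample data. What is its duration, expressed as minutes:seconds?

Byte rate = 31,250 × 2 × 6 = 375,000 bytes/s.
Duration = 353,250,000 / 375,000 = 942 s.
942 s = 15:42.

15:42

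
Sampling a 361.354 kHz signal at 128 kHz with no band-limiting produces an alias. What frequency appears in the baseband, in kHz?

22.646 kHz

Nyquist = 128,000/2 = 64,000 Hz; 361,354 Hz exceeds it.
Alias = |361,354 − 3×128,000| = |361,354 − 384,000| = 22,646 Hz = 22.646 kHz.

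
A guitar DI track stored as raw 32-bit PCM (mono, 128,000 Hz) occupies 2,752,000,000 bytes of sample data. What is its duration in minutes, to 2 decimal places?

Byte rate = 128,000 × 4 × 1 = 512,000 bytes/s.
Duration = 2,752,000,000 / 512,000 = 5,375 s.
5,375 s / 60 = 89.58 minutes.

89.58 minutes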